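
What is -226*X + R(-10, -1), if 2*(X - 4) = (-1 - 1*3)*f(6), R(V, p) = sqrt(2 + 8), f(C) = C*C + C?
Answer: 18080 + sqrt(10) ≈ 18083.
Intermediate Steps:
f(C) = C + C**2 (f(C) = C**2 + C = C + C**2)
R(V, p) = sqrt(10)
X = -80 (X = 4 + ((-1 - 1*3)*(6*(1 + 6)))/2 = 4 + ((-1 - 3)*(6*7))/2 = 4 + (-4*42)/2 = 4 + (1/2)*(-168) = 4 - 84 = -80)
-226*X + R(-10, -1) = -226*(-80) + sqrt(10) = 18080 + sqrt(10)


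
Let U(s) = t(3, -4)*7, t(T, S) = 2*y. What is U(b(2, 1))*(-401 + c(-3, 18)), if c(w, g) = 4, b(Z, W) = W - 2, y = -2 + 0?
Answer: 11116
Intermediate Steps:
y = -2
b(Z, W) = -2 + W
t(T, S) = -4 (t(T, S) = 2*(-2) = -4)
U(s) = -28 (U(s) = -4*7 = -28)
U(b(2, 1))*(-401 + c(-3, 18)) = -28*(-401 + 4) = -28*(-397) = 11116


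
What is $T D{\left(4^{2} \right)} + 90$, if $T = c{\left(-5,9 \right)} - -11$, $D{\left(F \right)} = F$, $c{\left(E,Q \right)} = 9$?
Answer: $410$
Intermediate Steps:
$T = 20$ ($T = 9 - -11 = 9 + 11 = 20$)
$T D{\left(4^{2} \right)} + 90 = 20 \cdot 4^{2} + 90 = 20 \cdot 16 + 90 = 320 + 90 = 410$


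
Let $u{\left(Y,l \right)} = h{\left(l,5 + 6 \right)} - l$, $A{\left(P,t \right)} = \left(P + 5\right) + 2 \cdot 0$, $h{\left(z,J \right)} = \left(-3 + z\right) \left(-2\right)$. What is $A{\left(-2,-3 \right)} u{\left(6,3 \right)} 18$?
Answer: $-162$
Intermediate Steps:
$h{\left(z,J \right)} = 6 - 2 z$
$A{\left(P,t \right)} = 5 + P$ ($A{\left(P,t \right)} = \left(5 + P\right) + 0 = 5 + P$)
$u{\left(Y,l \right)} = 6 - 3 l$ ($u{\left(Y,l \right)} = \left(6 - 2 l\right) - l = 6 - 3 l$)
$A{\left(-2,-3 \right)} u{\left(6,3 \right)} 18 = \left(5 - 2\right) \left(6 - 9\right) 18 = 3 \left(6 - 9\right) 18 = 3 \left(-3\right) 18 = \left(-9\right) 18 = -162$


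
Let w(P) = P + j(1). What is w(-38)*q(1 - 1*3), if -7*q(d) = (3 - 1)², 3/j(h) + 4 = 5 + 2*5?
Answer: 1660/77 ≈ 21.558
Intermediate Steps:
j(h) = 3/11 (j(h) = 3/(-4 + (5 + 2*5)) = 3/(-4 + (5 + 10)) = 3/(-4 + 15) = 3/11)
w(P) = 3/11 + P (w(P) = P + 3/11 = 3/11 + P)
q(d) = -4/7 (q(d) = -(3 - 1)²/7 = -⅐*2² = -⅐*4 = -4/7)
w(-38)*q(1 - 1*3) = (3/11 - 38)*(-4/7) = -415/11*(-4/7) = 1660/77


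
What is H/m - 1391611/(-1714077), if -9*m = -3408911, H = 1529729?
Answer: 28342537701818/5843135940147 ≈ 4.8506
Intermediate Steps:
m = 3408911/9 (m = -⅑*(-3408911) = 3408911/9 ≈ 3.7877e+5)
H/m - 1391611/(-1714077) = 1529729/(3408911/9) - 1391611/(-1714077) = 1529729*(9/3408911) - 1391611*(-1/1714077) = 13767561/3408911 + 1391611/1714077 = 28342537701818/5843135940147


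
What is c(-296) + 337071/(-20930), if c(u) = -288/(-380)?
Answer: -871851/56810 ≈ -15.347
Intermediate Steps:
c(u) = 72/95 (c(u) = -288*(-1/380) = 72/95)
c(-296) + 337071/(-20930) = 72/95 + 337071/(-20930) = 72/95 + 337071*(-1/20930) = 72/95 - 48153/2990 = -871851/56810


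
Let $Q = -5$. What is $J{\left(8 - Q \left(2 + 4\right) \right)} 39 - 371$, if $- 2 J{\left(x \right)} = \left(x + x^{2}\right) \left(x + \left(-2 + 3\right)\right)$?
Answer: $-1127432$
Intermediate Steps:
$J{\left(x \right)} = - \frac{\left(1 + x\right) \left(x + x^{2}\right)}{2}$ ($J{\left(x \right)} = - \frac{\left(x + x^{2}\right) \left(x + \left(-2 + 3\right)\right)}{2} = - \frac{\left(x + x^{2}\right) \left(x + 1\right)}{2} = - \frac{\left(x + x^{2}\right) \left(1 + x\right)}{2} = - \frac{\left(1 + x\right) \left(x + x^{2}\right)}{2}$)
$J{\left(8 - Q \left(2 + 4\right) \right)} 39 - 371 = - \frac{\left(8 - - 5 \left(2 + 4\right)\right) \left(1 + \left(8 - - 5 \left(2 + 4\right)\right)^{2} + 2 \left(8 - - 5 \left(2 + 4\right)\right)\right)}{2} \cdot 39 - 371 = - \frac{\left(8 - \left(-5\right) 6\right) \left(1 + \left(8 - \left(-5\right) 6\right)^{2} + 2 \left(8 - \left(-5\right) 6\right)\right)}{2} \cdot 39 - 371 = - \frac{\left(8 - -30\right) \left(1 + \left(8 - -30\right)^{2} + 2 \left(8 - -30\right)\right)}{2} \cdot 39 - 371 = - \frac{\left(8 + 30\right) \left(1 + \left(8 + 30\right)^{2} + 2 \left(8 + 30\right)\right)}{2} \cdot 39 - 371 = \left(- \frac{1}{2}\right) 38 \left(1 + 38^{2} + 2 \cdot 38\right) 39 - 371 = \left(- \frac{1}{2}\right) 38 \left(1 + 1444 + 76\right) 39 - 371 = \left(- \frac{1}{2}\right) 38 \cdot 1521 \cdot 39 - 371 = \left(-28899\right) 39 - 371 = -1127061 - 371 = -1127432$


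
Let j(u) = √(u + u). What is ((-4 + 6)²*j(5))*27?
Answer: 108*√10 ≈ 341.53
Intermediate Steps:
j(u) = √2*√u (j(u) = √(2*u) = √2*√u)
((-4 + 6)²*j(5))*27 = ((-4 + 6)²*(√2*√5))*27 = (2²*√10)*27 = (4*√10)*27 = 108*√10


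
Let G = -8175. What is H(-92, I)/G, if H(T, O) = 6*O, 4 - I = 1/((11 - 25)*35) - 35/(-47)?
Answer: -75017/31378375 ≈ -0.0023907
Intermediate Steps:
I = 75017/23030 (I = 4 - (1/((11 - 25)*35) - 35/(-47)) = 4 - ((1/35)/(-14) - 35*(-1/47)) = 4 - (-1/14*1/35 + 35/47) = 4 - (-1/490 + 35/47) = 4 - 1*17103/23030 = 4 - 17103/23030 = 75017/23030 ≈ 3.2574)
H(-92, I)/G = (6*(75017/23030))/(-8175) = (225051/11515)*(-1/8175) = -75017/31378375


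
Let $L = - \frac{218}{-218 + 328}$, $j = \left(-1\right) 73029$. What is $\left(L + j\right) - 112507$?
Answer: $- \frac{10204589}{55} \approx -1.8554 \cdot 10^{5}$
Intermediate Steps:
$j = -73029$
$L = - \frac{109}{55}$ ($L = - \frac{218}{110} = \left(-218\right) \frac{1}{110} = - \frac{109}{55} \approx -1.9818$)
$\left(L + j\right) - 112507 = \left(- \frac{109}{55} - 73029\right) - 112507 = - \frac{4016704}{55} - 112507 = - \frac{10204589}{55}$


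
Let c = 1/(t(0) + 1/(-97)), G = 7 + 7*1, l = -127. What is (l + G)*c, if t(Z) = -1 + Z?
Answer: 10961/98 ≈ 111.85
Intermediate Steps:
G = 14 (G = 7 + 7 = 14)
c = -97/98 (c = 1/((-1 + 0) + 1/(-97)) = 1/(-1 - 1/97) = 1/(-98/97) = -97/98 ≈ -0.98980)
(l + G)*c = (-127 + 14)*(-97/98) = -113*(-97/98) = 10961/98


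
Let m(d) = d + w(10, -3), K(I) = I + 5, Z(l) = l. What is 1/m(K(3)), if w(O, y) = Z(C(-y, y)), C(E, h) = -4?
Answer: ¼ ≈ 0.25000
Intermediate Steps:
w(O, y) = -4
K(I) = 5 + I
m(d) = -4 + d (m(d) = d - 4 = -4 + d)
1/m(K(3)) = 1/(-4 + (5 + 3)) = 1/(-4 + 8) = 1/4 = ¼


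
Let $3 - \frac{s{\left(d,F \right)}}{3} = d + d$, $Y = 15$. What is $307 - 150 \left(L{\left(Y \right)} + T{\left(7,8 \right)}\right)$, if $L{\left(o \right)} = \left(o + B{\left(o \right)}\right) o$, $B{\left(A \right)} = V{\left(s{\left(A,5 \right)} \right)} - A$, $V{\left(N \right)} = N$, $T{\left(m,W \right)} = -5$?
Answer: $183307$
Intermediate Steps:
$s{\left(d,F \right)} = 9 - 6 d$ ($s{\left(d,F \right)} = 9 - 3 \left(d + d\right) = 9 - 3 \cdot 2 d = 9 - 6 d$)
$B{\left(A \right)} = 9 - 7 A$ ($B{\left(A \right)} = \left(9 - 6 A\right) - A = 9 - 7 A$)
$L{\left(o \right)} = o \left(9 - 6 o\right)$ ($L{\left(o \right)} = \left(o - \left(-9 + 7 o\right)\right) o = \left(9 - 6 o\right) o = o \left(9 - 6 o\right)$)
$307 - 150 \left(L{\left(Y \right)} + T{\left(7,8 \right)}\right) = 307 - 150 \left(3 \cdot 15 \left(3 - 30\right) - 5\right) = 307 - 150 \left(3 \cdot 15 \left(-27\right) - 5\right) = 307 - 150 \left(-1215 - 5\right) = 307 - -183000 = 307 + 183000 = 183307$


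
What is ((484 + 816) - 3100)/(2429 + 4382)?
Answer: -1800/6811 ≈ -0.26428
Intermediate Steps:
((484 + 816) - 3100)/(2429 + 4382) = (1300 - 3100)/6811 = -1800*1/6811 = -1800/6811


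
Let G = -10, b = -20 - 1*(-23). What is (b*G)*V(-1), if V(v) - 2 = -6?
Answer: 120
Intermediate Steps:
b = 3 (b = -20 + 23 = 3)
V(v) = -4 (V(v) = 2 - 6 = -4)
(b*G)*V(-1) = (3*(-10))*(-4) = -30*(-4) = 120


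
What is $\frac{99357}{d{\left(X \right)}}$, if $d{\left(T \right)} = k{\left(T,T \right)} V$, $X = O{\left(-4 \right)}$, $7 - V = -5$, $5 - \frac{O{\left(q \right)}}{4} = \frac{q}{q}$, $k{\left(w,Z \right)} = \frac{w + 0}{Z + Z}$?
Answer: $\frac{33119}{2} \approx 16560.0$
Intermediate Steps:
$k{\left(w,Z \right)} = \frac{w}{2 Z}$
$O{\left(q \right)} = 16$ ($O{\left(q \right)} = 20 - 4 \frac{q}{q} = 20 - 4 = 16$)
$V = 12$ ($V = 7 - -5 = 7 + 5 = 12$)
$X = 16$
$d{\left(T \right)} = 6$ ($d{\left(T \right)} = \frac{T}{2 T} 12 = \frac{1}{2} \cdot 12 = 6$)
$\frac{99357}{d{\left(X \right)}} = \frac{99357}{6} = 99357 \cdot \frac{1}{6} = \frac{33119}{2}$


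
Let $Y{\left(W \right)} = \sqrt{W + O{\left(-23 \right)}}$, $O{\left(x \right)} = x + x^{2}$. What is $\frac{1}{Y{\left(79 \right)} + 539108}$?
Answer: $\frac{539108}{290637435079} - \frac{3 \sqrt{65}}{290637435079} \approx 1.8548 \cdot 10^{-6}$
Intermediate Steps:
$Y{\left(W \right)} = \sqrt{506 + W}$ ($Y{\left(W \right)} = \sqrt{W - 23 \left(1 - 23\right)} = \sqrt{W - -506} = \sqrt{W + 506} = \sqrt{506 + W}$)
$\frac{1}{Y{\left(79 \right)} + 539108} = \frac{1}{\sqrt{506 + 79} + 539108} = \frac{1}{\sqrt{585} + 539108} = \frac{1}{3 \sqrt{65} + 539108} = \frac{1}{539108 + 3 \sqrt{65}}$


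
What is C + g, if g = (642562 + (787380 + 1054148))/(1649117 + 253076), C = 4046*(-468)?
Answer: -3601853222814/1902193 ≈ -1.8935e+6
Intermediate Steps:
C = -1893528
g = 2484090/1902193 (g = (642562 + 1841528)/1902193 = 2484090*(1/1902193) = 2484090/1902193 ≈ 1.3059)
C + g = -1893528 + 2484090/1902193 = -3601853222814/1902193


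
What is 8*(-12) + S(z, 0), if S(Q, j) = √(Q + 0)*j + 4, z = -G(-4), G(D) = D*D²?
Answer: -92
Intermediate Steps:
G(D) = D³
z = 64 (z = -1*(-4)³ = -1*(-64) = 64)
S(Q, j) = 4 + j*√Q (S(Q, j) = √Q*j + 4 = j*√Q + 4 = 4 + j*√Q)
8*(-12) + S(z, 0) = 8*(-12) + (4 + 0*√64) = -96 + (4 + 0*8) = -96 + (4 + 0) = -96 + 4 = -92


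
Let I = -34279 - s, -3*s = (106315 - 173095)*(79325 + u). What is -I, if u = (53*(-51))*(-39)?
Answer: 4112391199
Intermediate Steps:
u = 105417 (u = -2703*(-39) = 105417)
s = 4112356920 (s = -(106315 - 173095)*(79325 + 105417)/3 = -(-22260)*184742 = -⅓*(-12337070760) = 4112356920)
I = -4112391199 (I = -34279 - 1*4112356920 = -34279 - 4112356920 = -4112391199)
-I = -1*(-4112391199) = 4112391199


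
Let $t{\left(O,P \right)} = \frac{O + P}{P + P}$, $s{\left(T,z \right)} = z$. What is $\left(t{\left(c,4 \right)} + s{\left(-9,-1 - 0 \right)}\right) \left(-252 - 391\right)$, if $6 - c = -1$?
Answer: $- \frac{1929}{8} \approx -241.13$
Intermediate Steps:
$c = 7$ ($c = 6 - -1 = 6 + 1 = 7$)
$t{\left(O,P \right)} = \frac{O + P}{2 P}$
$\left(t{\left(c,4 \right)} + s{\left(-9,-1 - 0 \right)}\right) \left(-252 - 391\right) = \left(\frac{7 + 4}{2 \cdot 4} - 1\right) \left(-252 - 391\right) = \left(\frac{1}{2} \cdot \frac{1}{4} \cdot 11 + \left(-1 + 0\right)\right) \left(-643\right) = \left(\frac{11}{8} - 1\right) \left(-643\right) = \frac{3}{8} \left(-643\right) = - \frac{1929}{8}$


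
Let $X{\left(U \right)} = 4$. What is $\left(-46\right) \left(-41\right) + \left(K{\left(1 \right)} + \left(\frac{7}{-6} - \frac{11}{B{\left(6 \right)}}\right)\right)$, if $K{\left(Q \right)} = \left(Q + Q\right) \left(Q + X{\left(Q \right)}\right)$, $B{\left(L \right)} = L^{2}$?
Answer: $\frac{68203}{36} \approx 1894.5$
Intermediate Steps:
$K{\left(Q \right)} = 2 Q \left(4 + Q\right)$ ($K{\left(Q \right)} = \left(Q + Q\right) \left(Q + 4\right) = 2 Q \left(4 + Q\right)$)
$\left(-46\right) \left(-41\right) + \left(K{\left(1 \right)} + \left(\frac{7}{-6} - \frac{11}{B{\left(6 \right)}}\right)\right) = \left(-46\right) \left(-41\right) + \left(2 \cdot 1 \left(4 + 1\right) + \left(\frac{7}{-6} - \frac{11}{6^{2}}\right)\right) = 1886 - \left(\frac{7}{6} - 10 + \frac{11}{36}\right) = 1886 + \left(10 - \frac{53}{36}\right) = 1886 + \frac{307}{36} = \frac{68203}{36}$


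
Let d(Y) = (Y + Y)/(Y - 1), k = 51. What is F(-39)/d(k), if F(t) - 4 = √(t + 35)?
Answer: 100/51 + 50*I/51 ≈ 1.9608 + 0.98039*I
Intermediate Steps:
d(Y) = 2*Y/(-1 + Y) (d(Y) = (2*Y)/(-1 + Y) = 2*Y/(-1 + Y))
F(t) = 4 + √(35 + t) (F(t) = 4 + √(t + 35) = 4 + √(35 + t))
F(-39)/d(k) = (4 + √(35 - 39))/((2*51/(-1 + 51))) = (4 + √(-4))/((2*51/50)) = (4 + 2*I)/((2*51*(1/50))) = (4 + 2*I)/(51/25) = (4 + 2*I)*(25/51) = 100/51 + 50*I/51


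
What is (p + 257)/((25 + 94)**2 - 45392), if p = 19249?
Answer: -19506/31231 ≈ -0.62457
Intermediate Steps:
(p + 257)/((25 + 94)**2 - 45392) = (19249 + 257)/((25 + 94)**2 - 45392) = 19506/(119**2 - 45392) = 19506/(14161 - 45392) = 19506/(-31231) = 19506*(-1/31231) = -19506/31231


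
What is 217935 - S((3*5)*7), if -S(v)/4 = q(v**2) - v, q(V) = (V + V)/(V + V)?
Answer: 217519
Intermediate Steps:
q(V) = 1 (q(V) = (2*V)/((2*V)) = (2*V)*(1/(2*V)) = 1)
S(v) = -4 + 4*v (S(v) = -4*(1 - v) = -4 + 4*v)
217935 - S((3*5)*7) = 217935 - (-4 + 4*((3*5)*7)) = 217935 - (-4 + 4*(15*7)) = 217935 - (-4 + 4*105) = 217935 - (-4 + 420) = 217935 - 1*416 = 217935 - 416 = 217519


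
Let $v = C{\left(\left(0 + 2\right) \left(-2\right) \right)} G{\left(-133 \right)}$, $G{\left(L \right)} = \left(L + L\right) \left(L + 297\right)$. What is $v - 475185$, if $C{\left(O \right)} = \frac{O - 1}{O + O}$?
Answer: $-502450$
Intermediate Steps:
$G{\left(L \right)} = 2 L \left(297 + L\right)$
$C{\left(O \right)} = \frac{-1 + O}{2 O}$
$v = -27265$ ($v = \frac{-1 + \left(0 + 2\right) \left(-2\right)}{2 \left(0 + 2\right) \left(-2\right)} 2 \left(-133\right) \left(297 - 133\right) = \frac{-1 + 2 \left(-2\right)}{2 \cdot 2 \left(-2\right)} 2 \left(-133\right) 164 = \frac{-1 - 4}{2 \left(-4\right)} \left(-43624\right) = \frac{1}{2} \left(- \frac{1}{4}\right) \left(-5\right) \left(-43624\right) = \frac{5}{8} \left(-43624\right) = -27265$)
$v - 475185 = -27265 - 475185 = -502450$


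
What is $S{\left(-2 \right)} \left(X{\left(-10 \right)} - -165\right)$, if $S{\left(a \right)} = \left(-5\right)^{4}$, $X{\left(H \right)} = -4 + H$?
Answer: $94375$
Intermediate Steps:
$S{\left(a \right)} = 625$
$S{\left(-2 \right)} \left(X{\left(-10 \right)} - -165\right) = 625 \left(\left(-4 - 10\right) - -165\right) = 625 \left(-14 + 165\right) = 625 \cdot 151 = 94375$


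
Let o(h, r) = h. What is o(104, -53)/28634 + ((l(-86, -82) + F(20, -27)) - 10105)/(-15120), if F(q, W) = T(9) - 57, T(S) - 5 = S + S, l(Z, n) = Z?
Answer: 29435513/43294608 ≈ 0.67989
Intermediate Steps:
T(S) = 5 + 2*S (T(S) = 5 + (S + S) = 5 + 2*S)
F(q, W) = -34 (F(q, W) = (5 + 2*9) - 57 = (5 + 18) - 57 = 23 - 57 = -34)
o(104, -53)/28634 + ((l(-86, -82) + F(20, -27)) - 10105)/(-15120) = 104/28634 + ((-86 - 34) - 10105)/(-15120) = 104*(1/28634) + (-120 - 10105)*(-1/15120) = 52/14317 - 10225*(-1/15120) = 52/14317 + 2045/3024 = 29435513/43294608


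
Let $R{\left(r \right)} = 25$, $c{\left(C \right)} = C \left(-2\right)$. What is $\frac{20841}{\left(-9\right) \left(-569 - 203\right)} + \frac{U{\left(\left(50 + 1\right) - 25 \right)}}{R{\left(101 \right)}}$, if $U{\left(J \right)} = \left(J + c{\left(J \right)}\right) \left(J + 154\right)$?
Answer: $- \frac{2133041}{11580} \approx -184.2$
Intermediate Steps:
$c{\left(C \right)} = - 2 C$
$U{\left(J \right)} = - J \left(154 + J\right)$ ($U{\left(J \right)} = \left(J - 2 J\right) \left(J + 154\right) = - J \left(154 + J\right)$)
$\frac{20841}{\left(-9\right) \left(-569 - 203\right)} + \frac{U{\left(\left(50 + 1\right) - 25 \right)}}{R{\left(101 \right)}} = \frac{20841}{\left(-9\right) \left(-569 - 203\right)} + \frac{\left(\left(50 + 1\right) - 25\right) \left(-154 - \left(\left(50 + 1\right) - 25\right)\right)}{25} = \frac{20841}{\left(-9\right) \left(-772\right)} + \left(51 - 25\right) \left(-154 - \left(51 - 25\right)\right) \frac{1}{25} = \frac{20841}{6948} + 26 \left(-154 - 26\right) \frac{1}{25} = 20841 \cdot \frac{1}{6948} + 26 \left(-154 - 26\right) \frac{1}{25} = \frac{6947}{2316} + 26 \left(-180\right) \frac{1}{25} = \frac{6947}{2316} - \frac{936}{5} = - \frac{2133041}{11580}$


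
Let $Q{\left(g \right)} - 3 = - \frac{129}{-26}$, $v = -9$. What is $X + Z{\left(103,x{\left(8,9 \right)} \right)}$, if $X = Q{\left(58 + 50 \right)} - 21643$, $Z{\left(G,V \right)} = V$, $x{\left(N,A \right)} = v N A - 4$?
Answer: $- \frac{579463}{26} \approx -22287.0$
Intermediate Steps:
$x{\left(N,A \right)} = -4 - 9 A N$ ($x{\left(N,A \right)} = - 9 N A - 4 = - 9 A N - 4 = -4 - 9 A N$)
$Q{\left(g \right)} = \frac{207}{26}$ ($Q{\left(g \right)} = 3 - \frac{129}{-26} = 3 - - \frac{129}{26} = 3 + \frac{129}{26} = \frac{207}{26}$)
$X = - \frac{562511}{26}$ ($X = \frac{207}{26} - 21643 = - \frac{562511}{26} \approx -21635.0$)
$X + Z{\left(103,x{\left(8,9 \right)} \right)} = - \frac{562511}{26} - \left(4 + 81 \cdot 8\right) = - \frac{562511}{26} - 652 = - \frac{579463}{26}$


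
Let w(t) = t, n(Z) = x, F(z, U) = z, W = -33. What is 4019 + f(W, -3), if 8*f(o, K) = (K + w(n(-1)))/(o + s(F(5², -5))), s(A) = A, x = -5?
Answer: 32153/8 ≈ 4019.1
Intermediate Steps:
n(Z) = -5
f(o, K) = (-5 + K)/(8*(25 + o)) (f(o, K) = ((K - 5)/(o + 5²))/8 = ((-5 + K)/(o + 25))/8 = ((-5 + K)/(25 + o))/8 = (-5 + K)/(8*(25 + o)))
4019 + f(W, -3) = 4019 + (-5 - 3)/(8*(25 - 33)) = 4019 + (⅛)*(-8)/(-8) = 4019 + (⅛)*(-⅛)*(-8) = 4019 + ⅛ = 32153/8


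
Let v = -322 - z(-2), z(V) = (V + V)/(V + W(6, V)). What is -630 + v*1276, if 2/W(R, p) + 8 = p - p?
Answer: -3723934/9 ≈ -4.1377e+5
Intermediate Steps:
W(R, p) = -¼ (W(R, p) = 2/(-8 + (p - p)) = 2/(-8 + 0) = 2/(-8) = 2*(-⅛) = -¼)
z(V) = 2*V/(-¼ + V) (z(V) = (V + V)/(V - ¼) = (2*V)/(-¼ + V) = 2*V/(-¼ + V))
v = -2914/9 (v = -322 - 8*(-2)/(-1 + 4*(-2)) = -322 - 8*(-2)/(-1 - 8) = -322 - 8*(-2)/(-9) = -322 - 8*(-2)*(-1)/9 = -322 - 1*16/9 = -322 - 16/9 = -2914/9 ≈ -323.78)
-630 + v*1276 = -630 - 2914/9*1276 = -630 - 3718264/9 = -3723934/9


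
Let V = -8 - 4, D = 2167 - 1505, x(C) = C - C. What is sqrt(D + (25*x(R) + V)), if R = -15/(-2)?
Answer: 5*sqrt(26) ≈ 25.495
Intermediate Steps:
R = 15/2 (R = -15*(-1)/2 = -5*(-3/2) = 15/2 ≈ 7.5000)
x(C) = 0
D = 662
V = -12
sqrt(D + (25*x(R) + V)) = sqrt(662 + (25*0 - 12)) = sqrt(662 + (0 - 12)) = sqrt(662 - 12) = sqrt(650) = 5*sqrt(26)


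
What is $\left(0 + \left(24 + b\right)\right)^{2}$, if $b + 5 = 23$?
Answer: $1764$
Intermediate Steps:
$b = 18$ ($b = -5 + 23 = 18$)
$\left(0 + \left(24 + b\right)\right)^{2} = \left(0 + \left(24 + 18\right)\right)^{2} = \left(0 + 42\right)^{2} = 42^{2} = 1764$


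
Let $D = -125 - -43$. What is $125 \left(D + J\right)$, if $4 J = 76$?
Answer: $-7875$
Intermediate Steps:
$J = 19$ ($J = \frac{1}{4} \cdot 76 = 19$)
$D = -82$ ($D = -125 + 43 = -82$)
$125 \left(D + J\right) = 125 \left(-82 + 19\right) = 125 \left(-63\right) = -7875$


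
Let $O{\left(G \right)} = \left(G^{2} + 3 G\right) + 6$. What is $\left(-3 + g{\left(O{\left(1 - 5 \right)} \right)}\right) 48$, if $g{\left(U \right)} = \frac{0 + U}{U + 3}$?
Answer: $- \frac{1392}{13} \approx -107.08$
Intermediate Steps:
$O{\left(G \right)} = 6 + G^{2} + 3 G$
$g{\left(U \right)} = \frac{U}{3 + U}$
$\left(-3 + g{\left(O{\left(1 - 5 \right)} \right)}\right) 48 = \left(-3 + \frac{6 + \left(1 - 5\right)^{2} + 3 \left(1 - 5\right)}{3 + \left(6 + \left(1 - 5\right)^{2} + 3 \left(1 - 5\right)\right)}\right) 48 = \left(-3 + \frac{6 + \left(-4\right)^{2} + 3 \left(-4\right)}{3 + \left(6 + \left(-4\right)^{2} + 3 \left(-4\right)\right)}\right) 48 = \left(-3 + \frac{6 + 16 - 12}{3 + \left(6 + 16 - 12\right)}\right) 48 = \left(-3 + \frac{10}{3 + 10}\right) 48 = \left(-3 + \frac{10}{13}\right) 48 = \left(- \frac{29}{13}\right) 48 = - \frac{1392}{13}$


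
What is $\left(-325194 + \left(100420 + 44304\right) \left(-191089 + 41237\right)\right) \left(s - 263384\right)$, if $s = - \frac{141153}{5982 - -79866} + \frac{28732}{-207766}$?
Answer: $\frac{8490345348926470552686661}{1486357964} \approx 5.7122 \cdot 10^{15}$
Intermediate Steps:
$s = - \frac{5298896489}{2972715928}$ ($s = - \frac{141153}{5982 + 79866} + 28732 \left(- \frac{1}{207766}\right) = - \frac{141153}{85848} - \frac{14366}{103883} = \left(-141153\right) \frac{1}{85848} - \frac{14366}{103883} = - \frac{47051}{28616} - \frac{14366}{103883} = - \frac{5298896489}{2972715928} \approx -1.7825$)
$\left(-325194 + \left(100420 + 44304\right) \left(-191089 + 41237\right)\right) \left(s - 263384\right) = \left(-325194 + \left(100420 + 44304\right) \left(-191089 + 41237\right)\right) \left(- \frac{5298896489}{2972715928} - 263384\right) = \left(-325194 + 144724 \left(-149852\right)\right) \left(- \frac{5298896489}{2972715928} - 263384\right) = \left(-325194 - 21687180848\right) \left(- \frac{782971110876841}{2972715928}\right) = \left(-21687506042\right) \left(- \frac{782971110876841}{2972715928}\right) = \frac{8490345348926470552686661}{1486357964}$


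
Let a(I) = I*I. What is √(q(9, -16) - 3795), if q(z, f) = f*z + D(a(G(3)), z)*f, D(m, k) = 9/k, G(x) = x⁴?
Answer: I*√3955 ≈ 62.889*I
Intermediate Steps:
a(I) = I²
q(z, f) = f*z + 9*f/z (q(z, f) = f*z + (9/z)*f = f*z + 9*f/z)
√(q(9, -16) - 3795) = √(-16*(9 + 9²)/9 - 3795) = √(-16*⅑*(9 + 81) - 3795) = √(-16*⅑*90 - 3795) = √(-160 - 3795) = √(-3955) = I*√3955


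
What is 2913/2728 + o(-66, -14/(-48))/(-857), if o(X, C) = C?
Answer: 935867/876711 ≈ 1.0675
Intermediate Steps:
2913/2728 + o(-66, -14/(-48))/(-857) = 2913/2728 - 14/(-48)/(-857) = 2913*(1/2728) - 14*(-1/48)*(-1/857) = 2913/2728 + (7/24)*(-1/857) = 2913/2728 - 7/20568 = 935867/876711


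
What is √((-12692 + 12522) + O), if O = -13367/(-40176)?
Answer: I*√211313143/1116 ≈ 13.026*I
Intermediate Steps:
O = 13367/40176 (O = -13367*(-1/40176) = 13367/40176 ≈ 0.33271)
√((-12692 + 12522) + O) = √((-12692 + 12522) + 13367/40176) = √(-170 + 13367/40176) = √(-6816553/40176) = I*√211313143/1116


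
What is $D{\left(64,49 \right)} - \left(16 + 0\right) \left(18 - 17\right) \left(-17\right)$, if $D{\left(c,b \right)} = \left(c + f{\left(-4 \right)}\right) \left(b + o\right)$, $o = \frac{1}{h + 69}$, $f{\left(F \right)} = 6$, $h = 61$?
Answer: $\frac{48133}{13} \approx 3702.5$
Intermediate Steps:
$o = \frac{1}{130}$ ($o = \frac{1}{61 + 69} = \frac{1}{130} \approx 0.0076923$)
$D{\left(c,b \right)} = \left(6 + c\right) \left(\frac{1}{130} + b\right)$ ($D{\left(c,b \right)} = \left(c + 6\right) \left(b + \frac{1}{130}\right) = \left(6 + c\right) \left(\frac{1}{130} + b\right)$)
$D{\left(64,49 \right)} - \left(16 + 0\right) \left(18 - 17\right) \left(-17\right) = \left(\frac{3}{65} + 6 \cdot 49 + \frac{1}{130} \cdot 64 + 49 \cdot 64\right) - \left(16 + 0\right) \left(18 - 17\right) \left(-17\right) = \left(\frac{3}{65} + 294 + \frac{32}{65} + 3136\right) - 16 \cdot 1 \left(-17\right) = \frac{44597}{13} - 16 \left(-17\right) = \frac{44597}{13} - -272 = \frac{44597}{13} + 272 = \frac{48133}{13}$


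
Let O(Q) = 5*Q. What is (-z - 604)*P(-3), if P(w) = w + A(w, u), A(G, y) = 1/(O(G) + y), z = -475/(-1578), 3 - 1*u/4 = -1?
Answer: 953587/789 ≈ 1208.6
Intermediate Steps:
u = 16 (u = 12 - 4*(-1) = 12 + 4 = 16)
z = 475/1578 (z = -475*(-1/1578) = 475/1578 ≈ 0.30101)
A(G, y) = 1/(y + 5*G) (A(G, y) = 1/(5*G + y) = 1/(y + 5*G))
P(w) = w + 1/(16 + 5*w)
(-z - 604)*P(-3) = (-1*475/1578 - 604)*(-3 + 1/(16 + 5*(-3))) = (-475/1578 - 604)*(-3 + 1/(16 - 15)) = -953587*(-3 + 1/1)/1578 = -953587*(-3 + 1)/1578 = -953587/1578*(-2) = 953587/789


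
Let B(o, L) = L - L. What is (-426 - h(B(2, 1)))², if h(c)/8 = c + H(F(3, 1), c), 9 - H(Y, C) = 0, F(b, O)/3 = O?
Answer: 248004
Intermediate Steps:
B(o, L) = 0
F(b, O) = 3*O
H(Y, C) = 9 (H(Y, C) = 9 - 1*0 = 9 + 0 = 9)
h(c) = 72 + 8*c (h(c) = 8*(c + 9) = 8*(9 + c) = 72 + 8*c)
(-426 - h(B(2, 1)))² = (-426 - (72 + 8*0))² = (-426 - (72 + 0))² = (-426 - 1*72)² = (-426 - 72)² = (-498)² = 248004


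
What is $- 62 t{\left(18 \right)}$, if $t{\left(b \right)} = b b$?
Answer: $-20088$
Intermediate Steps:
$t{\left(b \right)} = b^{2}$
$- 62 t{\left(18 \right)} = - 62 \cdot 18^{2} = \left(-62\right) 324 = -20088$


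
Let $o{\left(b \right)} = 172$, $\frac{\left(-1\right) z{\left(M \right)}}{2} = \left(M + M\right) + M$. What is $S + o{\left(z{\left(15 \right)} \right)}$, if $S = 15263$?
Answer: $15435$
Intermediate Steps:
$z{\left(M \right)} = - 6 M$ ($z{\left(M \right)} = - 2 \left(\left(M + M\right) + M\right) = - 2 \left(2 M + M\right) = - 2 \cdot 3 M = - 6 M$)
$S + o{\left(z{\left(15 \right)} \right)} = 15263 + 172 = 15435$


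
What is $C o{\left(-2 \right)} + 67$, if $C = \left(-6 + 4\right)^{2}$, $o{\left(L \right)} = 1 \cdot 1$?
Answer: $71$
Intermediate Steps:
$o{\left(L \right)} = 1$
$C = 4$ ($C = \left(-2\right)^{2} = 4$)
$C o{\left(-2 \right)} + 67 = 4 \cdot 1 + 67 = 4 + 67 = 71$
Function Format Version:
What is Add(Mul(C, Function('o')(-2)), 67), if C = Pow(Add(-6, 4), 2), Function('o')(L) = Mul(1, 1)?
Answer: 71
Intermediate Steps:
Function('o')(L) = 1
C = 4 (C = Pow(-2, 2) = 4)
Add(Mul(C, Function('o')(-2)), 67) = Add(Mul(4, 1), 67) = Add(4, 67) = 71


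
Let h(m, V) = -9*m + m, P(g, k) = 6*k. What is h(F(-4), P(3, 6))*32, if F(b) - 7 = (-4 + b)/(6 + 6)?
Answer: -4864/3 ≈ -1621.3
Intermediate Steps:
F(b) = 20/3 + b/12 (F(b) = 7 + (-4 + b)/(6 + 6) = 7 + (-4 + b)/12 = 7 + (-4 + b)*(1/12) = 7 + (-1/3 + b/12) = 20/3 + b/12)
h(m, V) = -8*m
h(F(-4), P(3, 6))*32 = -8*(20/3 + (1/12)*(-4))*32 = -8*(20/3 - 1/3)*32 = -8*19/3*32 = -152/3*32 = -4864/3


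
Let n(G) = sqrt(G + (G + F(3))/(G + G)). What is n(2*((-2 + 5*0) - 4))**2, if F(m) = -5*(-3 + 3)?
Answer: -23/2 ≈ -11.500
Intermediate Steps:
F(m) = 0 (F(m) = -5*0 = 0)
n(G) = sqrt(1/2 + G) (n(G) = sqrt(G + (G + 0)/(G + G)) = sqrt(G + G/((2*G))) = sqrt(G + G*(1/(2*G))) = sqrt(G + 1/2) = sqrt(1/2 + G))
n(2*((-2 + 5*0) - 4))**2 = (sqrt(2 + 4*(2*((-2 + 5*0) - 4)))/2)**2 = (sqrt(2 + 4*(2*((-2 + 0) - 4)))/2)**2 = (sqrt(2 + 4*(2*(-2 - 4)))/2)**2 = (sqrt(2 + 4*(2*(-6)))/2)**2 = (sqrt(2 + 4*(-12))/2)**2 = (sqrt(2 - 48)/2)**2 = (sqrt(-46)/2)**2 = ((I*sqrt(46))/2)**2 = (I*sqrt(46)/2)**2 = -23/2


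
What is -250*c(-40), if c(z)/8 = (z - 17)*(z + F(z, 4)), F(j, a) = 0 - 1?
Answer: -4674000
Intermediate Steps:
F(j, a) = -1
c(z) = 8*(-1 + z)*(-17 + z) (c(z) = 8*((z - 17)*(z - 1)) = 8*((-17 + z)*(-1 + z)) = 8*((-1 + z)*(-17 + z)) = 8*(-1 + z)*(-17 + z))
-250*c(-40) = -250*(136 - 144*(-40) + 8*(-40)²) = -250*(136 + 5760 + 8*1600) = -250*(136 + 5760 + 12800) = -250*18696 = -4674000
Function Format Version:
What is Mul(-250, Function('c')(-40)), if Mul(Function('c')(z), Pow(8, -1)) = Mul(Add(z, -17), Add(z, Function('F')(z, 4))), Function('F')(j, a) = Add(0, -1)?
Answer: -4674000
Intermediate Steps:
Function('F')(j, a) = -1
Function('c')(z) = Mul(8, Add(-1, z), Add(-17, z)) (Function('c')(z) = Mul(8, Mul(Add(z, -17), Add(z, -1))) = Mul(8, Mul(Add(-17, z), Add(-1, z))) = Mul(8, Mul(Add(-1, z), Add(-17, z))) = Mul(8, Add(-1, z), Add(-17, z)))
Mul(-250, Function('c')(-40)) = Mul(-250, Add(136, Mul(-144, -40), Mul(8, Pow(-40, 2)))) = Mul(-250, Add(136, 5760, Mul(8, 1600))) = Mul(-250, Add(136, 5760, 12800)) = Mul(-250, 18696) = -4674000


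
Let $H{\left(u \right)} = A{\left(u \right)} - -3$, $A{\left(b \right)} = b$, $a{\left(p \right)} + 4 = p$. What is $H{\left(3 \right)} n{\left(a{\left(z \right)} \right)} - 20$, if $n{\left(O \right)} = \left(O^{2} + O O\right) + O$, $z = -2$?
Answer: $376$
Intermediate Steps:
$a{\left(p \right)} = -4 + p$
$H{\left(u \right)} = 3 + u$ ($H{\left(u \right)} = u - -3 = u + 3 = 3 + u$)
$n{\left(O \right)} = O + 2 O^{2}$ ($n{\left(O \right)} = \left(O^{2} + O^{2}\right) + O = 2 O^{2} + O = O + 2 O^{2}$)
$H{\left(3 \right)} n{\left(a{\left(z \right)} \right)} - 20 = \left(3 + 3\right) \left(-4 - 2\right) \left(1 + 2 \left(-4 - 2\right)\right) - 20 = 6 \left(- 6 \left(1 + 2 \left(-6\right)\right)\right) - 20 = 6 \left(- 6 \left(1 - 12\right)\right) - 20 = 6 \left(\left(-6\right) \left(-11\right)\right) - 20 = 6 \cdot 66 - 20 = 396 - 20 = 376$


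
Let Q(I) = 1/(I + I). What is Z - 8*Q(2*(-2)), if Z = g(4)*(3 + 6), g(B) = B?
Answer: 37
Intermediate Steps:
Q(I) = 1/(2*I)
Z = 36 (Z = 4*(3 + 6) = 4*9 = 36)
Z - 8*Q(2*(-2)) = 36 - 4/(2*(-2)) = 36 - 4/(-4) = 36 - 4*(-1)/4 = 36 - 8*(-1/8) = 36 + 1 = 37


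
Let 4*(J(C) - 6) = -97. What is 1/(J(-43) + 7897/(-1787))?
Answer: -7148/162039 ≈ -0.044113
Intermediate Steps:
J(C) = -73/4 (J(C) = 6 + (¼)*(-97) = 6 - 97/4 = -73/4)
1/(J(-43) + 7897/(-1787)) = 1/(-73/4 + 7897/(-1787)) = 1/(-73/4 + 7897*(-1/1787)) = 1/(-73/4 - 7897/1787) = 1/(-162039/7148) = -7148/162039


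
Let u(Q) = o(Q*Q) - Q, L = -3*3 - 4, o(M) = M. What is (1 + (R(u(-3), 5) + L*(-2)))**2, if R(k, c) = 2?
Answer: 841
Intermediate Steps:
L = -13 (L = -9 - 4 = -13)
u(Q) = Q**2 - Q (u(Q) = Q*Q - Q = Q**2 - Q)
(1 + (R(u(-3), 5) + L*(-2)))**2 = (1 + (2 - 13*(-2)))**2 = (1 + (2 + 26))**2 = (1 + 28)**2 = 29**2 = 841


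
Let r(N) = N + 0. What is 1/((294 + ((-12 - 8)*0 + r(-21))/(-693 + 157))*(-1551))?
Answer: -536/244445355 ≈ -2.1927e-6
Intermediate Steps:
r(N) = N
1/((294 + ((-12 - 8)*0 + r(-21))/(-693 + 157))*(-1551)) = 1/((294 + ((-12 - 8)*0 - 21)/(-693 + 157))*(-1551)) = 1/((294 + (-20*0 - 21)/(-536))*(-1551)) = 1/((294 + (0 - 21)*(-1/536))*(-1551)) = 1/((294 - 21*(-1/536))*(-1551)) = 1/((294 + 21/536)*(-1551)) = 1/((157605/536)*(-1551)) = 1/(-244445355/536) = -536/244445355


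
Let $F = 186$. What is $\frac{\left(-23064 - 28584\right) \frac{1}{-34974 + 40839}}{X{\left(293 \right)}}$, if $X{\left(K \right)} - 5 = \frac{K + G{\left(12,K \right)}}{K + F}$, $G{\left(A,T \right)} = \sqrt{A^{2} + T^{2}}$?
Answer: $- \frac{22166495232}{13957431205} + \frac{8246464 \sqrt{85993}}{13957431205} \approx -1.4149$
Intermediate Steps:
$X{\left(K \right)} = 5 + \frac{K + \sqrt{144 + K^{2}}}{186 + K}$ ($X{\left(K \right)} = 5 + \frac{K + \sqrt{12^{2} + K^{2}}}{K + 186} = 5 + \frac{K + \sqrt{144 + K^{2}}}{186 + K}$)
$\frac{\left(-23064 - 28584\right) \frac{1}{-34974 + 40839}}{X{\left(293 \right)}} = \frac{\left(-23064 - 28584\right) \frac{1}{-34974 + 40839}}{\frac{1}{186 + 293} \left(930 + \sqrt{144 + 293^{2}} + 6 \cdot 293\right)} = \frac{\left(-51648\right) \frac{1}{5865}}{\frac{1}{479} \left(930 + \sqrt{144 + 85849} + 1758\right)} = \frac{\left(-51648\right) \frac{1}{5865}}{\frac{1}{479} \left(930 + \sqrt{85993} + 1758\right)} = - \frac{17216}{1955 \frac{2688 + \sqrt{85993}}{479}} = - \frac{17216}{1955 \left(\frac{2688}{479} + \frac{\sqrt{85993}}{479}\right)}$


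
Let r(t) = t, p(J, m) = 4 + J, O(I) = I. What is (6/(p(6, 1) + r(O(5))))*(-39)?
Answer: -78/5 ≈ -15.600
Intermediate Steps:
(6/(p(6, 1) + r(O(5))))*(-39) = (6/((4 + 6) + 5))*(-39) = (6/(10 + 5))*(-39) = (6/15)*(-39) = ((1/15)*6)*(-39) = (⅖)*(-39) = -78/5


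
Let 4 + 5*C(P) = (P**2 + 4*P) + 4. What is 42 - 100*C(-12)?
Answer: -1878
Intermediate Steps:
C(P) = P**2/5 + 4*P/5 (C(P) = -4/5 + ((P**2 + 4*P) + 4)/5 = -4/5 + (4 + P**2 + 4*P)/5 = -4/5 + (4/5 + P**2/5 + 4*P/5) = P**2/5 + 4*P/5)
42 - 100*C(-12) = 42 - 20*(-12)*(4 - 12) = 42 - 20*(-12)*(-8) = 42 - 100*96/5 = 42 - 1920 = -1878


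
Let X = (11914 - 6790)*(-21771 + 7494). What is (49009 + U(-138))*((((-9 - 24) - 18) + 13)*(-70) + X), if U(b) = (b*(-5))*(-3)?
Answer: -3433714022032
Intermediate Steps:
U(b) = 15*b (U(b) = -5*b*(-3) = 15*b)
X = -73155348 (X = 5124*(-14277) = -73155348)
(49009 + U(-138))*((((-9 - 24) - 18) + 13)*(-70) + X) = (49009 + 15*(-138))*((((-9 - 24) - 18) + 13)*(-70) - 73155348) = (49009 - 2070)*(((-33 - 18) + 13)*(-70) - 73155348) = 46939*((-51 + 13)*(-70) - 73155348) = 46939*(-38*(-70) - 73155348) = 46939*(2660 - 73155348) = 46939*(-73152688) = -3433714022032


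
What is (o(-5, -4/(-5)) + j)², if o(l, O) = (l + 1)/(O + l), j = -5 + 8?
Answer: 6889/441 ≈ 15.621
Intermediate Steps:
j = 3
o(l, O) = (1 + l)/(O + l)
(o(-5, -4/(-5)) + j)² = ((1 - 5)/(-4/(-5) - 5) + 3)² = (-4/(-4*(-⅕) - 5) + 3)² = (-4/(⅘ - 5) + 3)² = (-4/(-21/5) + 3)² = (-5/21*(-4) + 3)² = (20/21 + 3)² = (83/21)² = 6889/441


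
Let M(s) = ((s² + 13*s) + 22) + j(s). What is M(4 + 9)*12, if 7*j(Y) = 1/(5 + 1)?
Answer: 30242/7 ≈ 4320.3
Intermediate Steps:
j(Y) = 1/42 (j(Y) = 1/(7*(5 + 1)) = (⅐)/6 = (⅐)*(⅙) = 1/42)
M(s) = 925/42 + s² + 13*s (M(s) = ((s² + 13*s) + 22) + 1/42 = (22 + s² + 13*s) + 1/42 = 925/42 + s² + 13*s)
M(4 + 9)*12 = (925/42 + (4 + 9)² + 13*(4 + 9))*12 = (925/42 + 13² + 13*13)*12 = (925/42 + 169 + 169)*12 = (15121/42)*12 = 30242/7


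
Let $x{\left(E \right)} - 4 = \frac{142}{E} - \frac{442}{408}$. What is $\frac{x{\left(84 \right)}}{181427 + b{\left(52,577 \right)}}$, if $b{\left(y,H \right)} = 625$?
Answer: $\frac{43}{1699152} \approx 2.5307 \cdot 10^{-5}$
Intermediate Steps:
$x{\left(E \right)} = \frac{35}{12} + \frac{142}{E}$ ($x{\left(E \right)} = 4 + \left(\frac{142}{E} - \frac{442}{408}\right) = 4 + \left(\frac{142}{E} - \frac{13}{12}\right) = 4 - \left(\frac{13}{12} - \frac{142}{E}\right) = \frac{35}{12} + \frac{142}{E}$)
$\frac{x{\left(84 \right)}}{181427 + b{\left(52,577 \right)}} = \frac{\frac{35}{12} + \frac{142}{84}}{181427 + 625} = \frac{\frac{35}{12} + 142 \cdot \frac{1}{84}}{182052} = \left(\frac{35}{12} + \frac{71}{42}\right) \frac{1}{182052} = \frac{129}{28} \cdot \frac{1}{182052} = \frac{43}{1699152}$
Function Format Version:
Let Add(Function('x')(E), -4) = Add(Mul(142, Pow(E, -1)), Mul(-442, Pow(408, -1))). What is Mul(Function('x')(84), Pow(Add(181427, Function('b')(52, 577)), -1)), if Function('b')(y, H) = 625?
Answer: Rational(43, 1699152) ≈ 2.5307e-5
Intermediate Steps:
Function('x')(E) = Add(Rational(35, 12), Mul(142, Pow(E, -1))) (Function('x')(E) = Add(4, Add(Mul(142, Pow(E, -1)), Mul(-442, Pow(408, -1)))) = Add(4, Add(Mul(142, Pow(E, -1)), Mul(-442, Rational(1, 408)))) = Add(4, Add(Mul(142, Pow(E, -1)), Rational(-13, 12))) = Add(4, Add(Rational(-13, 12), Mul(142, Pow(E, -1)))) = Add(Rational(35, 12), Mul(142, Pow(E, -1))))
Mul(Function('x')(84), Pow(Add(181427, Function('b')(52, 577)), -1)) = Mul(Add(Rational(35, 12), Mul(142, Pow(84, -1))), Pow(Add(181427, 625), -1)) = Mul(Add(Rational(35, 12), Mul(142, Rational(1, 84))), Pow(182052, -1)) = Mul(Add(Rational(35, 12), Rational(71, 42)), Rational(1, 182052)) = Mul(Rational(129, 28), Rational(1, 182052)) = Rational(43, 1699152)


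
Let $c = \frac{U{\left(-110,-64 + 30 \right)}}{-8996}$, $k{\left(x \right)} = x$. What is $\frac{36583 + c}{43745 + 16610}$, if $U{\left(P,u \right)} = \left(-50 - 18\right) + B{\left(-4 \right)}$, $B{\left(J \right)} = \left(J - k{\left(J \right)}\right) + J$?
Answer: $\frac{16455037}{27147679} \approx 0.60613$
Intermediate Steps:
$B{\left(J \right)} = J$ ($B{\left(J \right)} = \left(J - J\right) + J = 0 + J = J$)
$U{\left(P,u \right)} = -72$ ($U{\left(P,u \right)} = \left(-50 - 18\right) - 4 = -68 - 4 = -72$)
$c = \frac{18}{2249}$ ($c = - \frac{72}{-8996} = \left(-72\right) \left(- \frac{1}{8996}\right) = \frac{18}{2249} \approx 0.0080036$)
$\frac{36583 + c}{43745 + 16610} = \frac{36583 + \frac{18}{2249}}{43745 + 16610} = \frac{82275185}{2249 \cdot 60355} = \frac{82275185}{2249} \cdot \frac{1}{60355} = \frac{16455037}{27147679}$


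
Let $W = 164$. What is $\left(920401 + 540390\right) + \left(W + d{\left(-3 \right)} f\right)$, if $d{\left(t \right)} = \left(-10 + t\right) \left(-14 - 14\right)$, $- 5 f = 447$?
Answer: $\frac{7142067}{5} \approx 1.4284 \cdot 10^{6}$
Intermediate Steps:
$f = - \frac{447}{5}$ ($f = \left(- \frac{1}{5}\right) 447 = - \frac{447}{5} \approx -89.4$)
$d{\left(t \right)} = 280 - 28 t$ ($d{\left(t \right)} = \left(-10 + t\right) \left(-28\right) = 280 - 28 t$)
$\left(920401 + 540390\right) + \left(W + d{\left(-3 \right)} f\right) = \left(920401 + 540390\right) + \left(164 + \left(280 - -84\right) \left(- \frac{447}{5}\right)\right) = 1460791 + \left(164 + \left(280 + 84\right) \left(- \frac{447}{5}\right)\right) = 1460791 + \left(164 + 364 \left(- \frac{447}{5}\right)\right) = 1460791 + \left(164 - \frac{162708}{5}\right) = 1460791 - \frac{161888}{5} = \frac{7142067}{5}$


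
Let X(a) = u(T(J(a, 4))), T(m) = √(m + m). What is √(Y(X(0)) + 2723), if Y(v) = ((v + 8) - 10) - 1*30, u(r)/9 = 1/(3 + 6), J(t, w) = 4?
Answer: 2*√673 ≈ 51.884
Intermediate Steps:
T(m) = √2*√m (T(m) = √(2*m) = √2*√m)
u(r) = 1 (u(r) = 9/(3 + 6) = 9/9 = 9*(⅑) = 1)
X(a) = 1
Y(v) = -32 + v (Y(v) = ((8 + v) - 10) - 30 = (-2 + v) - 30 = -32 + v)
√(Y(X(0)) + 2723) = √((-32 + 1) + 2723) = √(-31 + 2723) = √2692 = 2*√673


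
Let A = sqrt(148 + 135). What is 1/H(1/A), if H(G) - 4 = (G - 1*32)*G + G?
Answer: 320639/1011726 + 8773*sqrt(283)/1011726 ≈ 0.46280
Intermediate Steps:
A = sqrt(283) ≈ 16.823
H(G) = 4 + G + G*(-32 + G) (H(G) = 4 + ((G - 1*32)*G + G) = 4 + ((G - 32)*G + G) = 4 + ((-32 + G)*G + G) = 4 + (G*(-32 + G) + G) = 4 + (G + G*(-32 + G)) = 4 + G + G*(-32 + G))
1/H(1/A) = 1/(4 + (1/(sqrt(283)))**2 - 31*sqrt(283)/283) = 1/(4 + (sqrt(283)/283)**2 - 31*sqrt(283)/283) = 1/(4 + 1/283 - 31*sqrt(283)/283) = 1/(1133/283 - 31*sqrt(283)/283)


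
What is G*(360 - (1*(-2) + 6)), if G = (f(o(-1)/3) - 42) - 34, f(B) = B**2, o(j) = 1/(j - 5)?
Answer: -2191447/81 ≈ -27055.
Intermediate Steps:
o(j) = 1/(-5 + j)
G = -24623/324 (G = ((1/(-5 - 1*3))**2 - 42) - 34 = (((1/3)/(-6))**2 - 42) - 34 = ((-1/6*1/3)**2 - 42) - 34 = ((-1/18)**2 - 42) - 34 = (1/324 - 42) - 34 = -13607/324 - 34 = -24623/324 ≈ -75.997)
G*(360 - (1*(-2) + 6)) = -24623*(360 - (1*(-2) + 6))/324 = -24623*(360 - (-2 + 6))/324 = -24623*(360 - 1*4)/324 = -24623*(360 - 4)/324 = -24623/324*356 = -2191447/81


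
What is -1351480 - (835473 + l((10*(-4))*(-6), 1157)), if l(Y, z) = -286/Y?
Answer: -262434217/120 ≈ -2.1870e+6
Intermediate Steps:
-1351480 - (835473 + l((10*(-4))*(-6), 1157)) = -1351480 - (835473 - 286/((10*(-4))*(-6))) = -1351480 - (835473 - 286/((-40*(-6)))) = -1351480 - (835473 - 286/240) = -1351480 - (835473 - 286*1/240) = -1351480 - (835473 - 143/120) = -1351480 - 1*100256617/120 = -1351480 - 100256617/120 = -262434217/120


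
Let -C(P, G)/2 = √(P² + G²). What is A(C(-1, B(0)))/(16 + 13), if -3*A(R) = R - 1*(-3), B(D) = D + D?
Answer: -1/87 ≈ -0.011494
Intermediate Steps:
B(D) = 2*D
C(P, G) = -2*√(G² + P²) (C(P, G) = -2*√(P² + G²) = -2*√(G² + P²))
A(R) = -1 - R/3 (A(R) = -(R - 1*(-3))/3 = -(R + 3)/3 = -(3 + R)/3 = -1 - R/3)
A(C(-1, B(0)))/(16 + 13) = (-1 - (-2)*√((2*0)² + (-1)²)/3)/(16 + 13) = (-1 - (-2)*√(0² + 1)/3)/29 = (-1 - (-2)*√(0 + 1)/3)*(1/29) = (-1 - (-2)*√1/3)*(1/29) = (-1 - (-2)/3)*(1/29) = (-1 - ⅓*(-2))*(1/29) = (-1 + ⅔)*(1/29) = -⅓*1/29 = -1/87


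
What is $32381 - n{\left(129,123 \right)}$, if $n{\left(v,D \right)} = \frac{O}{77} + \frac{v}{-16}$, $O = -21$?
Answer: $\frac{5700523}{176} \approx 32389.0$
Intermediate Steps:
$n{\left(v,D \right)} = - \frac{3}{11} - \frac{v}{16}$ ($n{\left(v,D \right)} = - \frac{21}{77} + \frac{v}{-16} = \left(-21\right) \frac{1}{77} + v \left(- \frac{1}{16}\right) = - \frac{3}{11} - \frac{v}{16}$)
$32381 - n{\left(129,123 \right)} = 32381 - \left(- \frac{3}{11} - \frac{129}{16}\right) = 32381 - - \frac{1467}{176} = 32381 + \frac{1467}{176} = \frac{5700523}{176}$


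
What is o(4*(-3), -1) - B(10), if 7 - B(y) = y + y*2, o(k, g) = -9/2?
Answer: 37/2 ≈ 18.500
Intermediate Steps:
o(k, g) = -9/2 (o(k, g) = -9*½ = -9/2)
B(y) = 7 - 3*y (B(y) = 7 - (y + y*2) = 7 - (y + 2*y) = 7 - 3*y)
o(4*(-3), -1) - B(10) = -9/2 - (7 - 3*10) = -9/2 - (7 - 30) = -9/2 - 1*(-23) = -9/2 + 23 = 37/2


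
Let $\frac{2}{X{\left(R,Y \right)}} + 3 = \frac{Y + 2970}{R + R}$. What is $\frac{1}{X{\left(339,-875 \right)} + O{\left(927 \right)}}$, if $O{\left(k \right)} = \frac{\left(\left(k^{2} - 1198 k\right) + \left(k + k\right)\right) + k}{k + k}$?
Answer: $- \frac{61}{6818} \approx -0.0089469$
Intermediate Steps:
$X{\left(R,Y \right)} = \frac{2}{-3 + \frac{2970 + Y}{2 R}}$ ($X{\left(R,Y \right)} = \frac{2}{-3 + \frac{Y + 2970}{R + R}} = \frac{2}{-3 + \frac{2970 + Y}{2 R}}$)
$O{\left(k \right)} = \frac{k^{2} - 1195 k}{2 k}$ ($O{\left(k \right)} = \frac{\left(\left(k^{2} - 1198 k\right) + 2 k\right) + k}{2 k} = \left(\left(k^{2} - 1196 k\right) + k\right) \frac{1}{2 k} = \left(k^{2} - 1195 k\right) \frac{1}{2 k} = \frac{k^{2} - 1195 k}{2 k}$)
$\frac{1}{X{\left(339,-875 \right)} + O{\left(927 \right)}} = \frac{1}{4 \cdot 339 \frac{1}{2970 - 875 - 2034} + \left(- \frac{1195}{2} + \frac{1}{2} \cdot 927\right)} = \frac{1}{4 \cdot 339 \frac{1}{2970 - 875 - 2034} + \left(- \frac{1195}{2} + \frac{927}{2}\right)} = \frac{1}{4 \cdot 339 \cdot \frac{1}{61} - 134} = \frac{1}{\frac{1356}{61} - 134} = \frac{1}{- \frac{6818}{61}} = - \frac{61}{6818}$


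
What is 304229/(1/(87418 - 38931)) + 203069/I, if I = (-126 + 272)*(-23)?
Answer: 49534366611165/3358 ≈ 1.4751e+10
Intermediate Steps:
I = -3358 (I = 146*(-23) = -3358)
304229/(1/(87418 - 38931)) + 203069/I = 304229/(1/(87418 - 38931)) + 203069/(-3358) = 304229/(1/48487) + 203069*(-1/3358) = 304229/(1/48487) - 203069/3358 = 304229*48487 - 203069/3358 = 14751151523 - 203069/3358 = 49534366611165/3358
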